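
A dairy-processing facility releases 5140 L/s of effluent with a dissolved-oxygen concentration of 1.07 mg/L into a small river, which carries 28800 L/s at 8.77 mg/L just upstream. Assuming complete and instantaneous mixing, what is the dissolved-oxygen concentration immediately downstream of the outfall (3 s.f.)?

Flow-weighted mixing: C = (Q_r C_r + Q_w C_w)/(Q_r + Q_w)
= (28800×8.77 + 5140×1.07)/(28800 + 5140) = 258100/33940 = 7.604 mg/L.

7.60 mg/L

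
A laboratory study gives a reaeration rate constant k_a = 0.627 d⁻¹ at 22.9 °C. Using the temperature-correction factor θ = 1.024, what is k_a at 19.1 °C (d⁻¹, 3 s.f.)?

k_a(T₂) = k_a(T₁) · θ^(T₂−T₁) = 0.627 × 1.024^(19.1−22.9)
= 0.627 × 1.024^-3.80 = 0.627 × 0.9138 = 0.5730 d⁻¹.

k_a ≈ 0.573 d⁻¹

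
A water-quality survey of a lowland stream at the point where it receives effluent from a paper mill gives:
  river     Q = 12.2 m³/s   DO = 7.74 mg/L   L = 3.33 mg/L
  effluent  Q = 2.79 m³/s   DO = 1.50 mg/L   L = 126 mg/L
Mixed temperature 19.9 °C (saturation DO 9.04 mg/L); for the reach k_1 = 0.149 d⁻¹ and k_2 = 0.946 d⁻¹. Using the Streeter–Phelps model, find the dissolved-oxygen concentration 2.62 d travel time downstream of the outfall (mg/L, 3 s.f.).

DO ≈ 5.93 mg/L

Mixed DO = (12.2×7.74 + 2.79×1.50)/(12.2+2.79) = 98.61/14.99 = 6.579 mg/L.
Mixed L₀ = (12.2×3.33 + 2.79×126)/(14.99) = 392.2/14.99 = 26.16 mg/L.
Initial deficit D₀ = C_s − DO₀ = 9.04 − 6.579 = 2.461 mg/L.
D(2.62) = [0.149×26.16/(0.946−0.149)](e^(−0.149×2.62) − e^(−0.946×2.62)) + 2.461 e^(−0.946×2.62)
= 4.891 × (0.6768 − 0.08387) + 2.461 × 0.08387 = 3.106 mg/L.
DO = 9.04 − 3.106 = 5.934 mg/L.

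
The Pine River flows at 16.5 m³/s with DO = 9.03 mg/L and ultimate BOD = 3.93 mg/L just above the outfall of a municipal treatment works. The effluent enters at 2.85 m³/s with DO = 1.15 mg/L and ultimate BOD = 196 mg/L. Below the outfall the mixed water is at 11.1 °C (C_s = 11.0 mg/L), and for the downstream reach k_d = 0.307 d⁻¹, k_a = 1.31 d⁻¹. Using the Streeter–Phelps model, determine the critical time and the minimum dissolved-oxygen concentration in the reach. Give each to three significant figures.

t_c ≈ 1.07 d; minimum DO ≈ 5.56 mg/L

Mixed DO = (16.5×9.03 + 2.85×1.15)/(16.5+2.85) = 152.3/19.35 = 7.869 mg/L.
Mixed L₀ = (16.5×3.93 + 2.85×196)/(19.35) = 623.4/19.35 = 32.22 mg/L.
Initial deficit D₀ = C_s − DO₀ = 11.0 − 7.869 = 3.131 mg/L.
t_c = (1/1.003) ln[(1.31/0.307)(1 − 3.131×1.003/(0.307×32.22))] = 0.9970 × ln(2.913) = 1.066 d.
D_c = (0.307/1.31) × 32.22 × e^(−0.307×1.066) = 0.2344 × 32.22 × 0.7209 = 5.444 mg/L.
Minimum DO = 11.0 − 5.444 = 5.556 mg/L.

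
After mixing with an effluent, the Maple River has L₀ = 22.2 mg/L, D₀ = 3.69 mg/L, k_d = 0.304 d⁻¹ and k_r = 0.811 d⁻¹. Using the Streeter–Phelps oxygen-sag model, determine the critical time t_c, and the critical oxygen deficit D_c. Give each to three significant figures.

t_c ≈ 1.30 d; D_c ≈ 5.61 mg/L

With k_r/k_d = 2.668 and 1 − D₀(k_r−k_d)/(k_d L₀) = 0.7228,
t_c = ln(2.668 × 0.7228) / (0.811 − 0.304) = ln(1.928) / 0.5070 = 0.6566/0.5070 = 1.295 d.
D_c = (k_d/k_r) L₀ e^(−k_d t_c) = (0.304/0.811) × 22.2 × e^(−0.304×1.295) = 0.3748 × 22.2 × 0.6746 = 5.613 mg/L.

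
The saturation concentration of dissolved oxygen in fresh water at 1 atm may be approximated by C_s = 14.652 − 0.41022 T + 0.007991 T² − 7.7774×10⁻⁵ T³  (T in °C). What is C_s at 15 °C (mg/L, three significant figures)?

C_s ≈ 10.0 mg/L

C_s = 14.652 − 0.41022×15 + 0.007991×15² − 7.7774×10⁻⁵×15³ = 10.03 mg/L.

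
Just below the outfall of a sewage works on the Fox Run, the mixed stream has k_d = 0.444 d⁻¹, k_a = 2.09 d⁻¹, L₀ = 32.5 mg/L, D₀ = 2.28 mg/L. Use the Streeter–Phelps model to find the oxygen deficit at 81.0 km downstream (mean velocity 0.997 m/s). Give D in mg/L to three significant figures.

D ≈ 4.87 mg/L

Travel time t = x/v = 81.0 km / (0.997 m/s) = 81000 m / 0.997 m/s = 81240 s = 0.9403 d.
k_d L₀/(k_a−k_d) = 0.444×32.5/(2.09−0.444) = 14.43/1.646 = 8.767 mg/L.
e^(−k_d t) = e^(−0.444×0.9403) = 0.6587; e^(−k_a t) = e^(−2.09×0.9403) = 0.1401.
D = 8.767 × (0.6587 − 0.1401) + 2.28 × 0.1401 = 4.546 + 0.3195 = 4.866 mg/L.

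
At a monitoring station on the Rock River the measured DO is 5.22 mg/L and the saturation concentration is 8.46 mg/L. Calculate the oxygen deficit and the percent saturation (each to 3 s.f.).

D = C_s − C = 8.46 − 5.22 = 3.24 mg/L.
% saturation = 5.22/8.46 × 100 = 61.7 %.

D ≈ 3.24 mg/L; 61.7 % saturation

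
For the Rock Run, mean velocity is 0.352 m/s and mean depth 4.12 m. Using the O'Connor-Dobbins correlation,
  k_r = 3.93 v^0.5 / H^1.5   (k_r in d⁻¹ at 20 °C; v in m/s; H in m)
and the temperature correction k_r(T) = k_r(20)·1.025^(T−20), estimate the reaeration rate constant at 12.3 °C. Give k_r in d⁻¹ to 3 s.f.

k_r ≈ 0.231 d⁻¹

k_r(20) = 3.93 × 0.352^0.5 / 4.12^1.5 = 3.93 × 0.5933 / 8.363 = 0.2788 d⁻¹.
k_r(12.3) = 0.2788 × 1.025^(12.3−20) = 0.2788 × 0.8268 = 0.2305 d⁻¹.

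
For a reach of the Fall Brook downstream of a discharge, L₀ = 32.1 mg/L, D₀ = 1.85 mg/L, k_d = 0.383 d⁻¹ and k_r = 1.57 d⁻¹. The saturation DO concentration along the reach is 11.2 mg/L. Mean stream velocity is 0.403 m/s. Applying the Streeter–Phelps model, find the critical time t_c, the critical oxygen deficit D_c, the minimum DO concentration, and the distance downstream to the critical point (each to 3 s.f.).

t_c ≈ 1.02 d; D_c ≈ 5.29 mg/L; min DO ≈ 5.91 mg/L; x_c ≈ 35.6 km

With k_r/k_d = 4.099 and 1 − D₀(k_r−k_d)/(k_d L₀) = 0.8214,
t_c = ln(4.099 × 0.8214) / (1.57 − 0.383) = ln(3.367) / 1.187 = 1.214/1.187 = 1.023 d.
L(t_c) = L₀ e^(−k_d t_c) = 32.1 × 0.6759 = 21.70 mg/L, and at the critical point k_r D_c = k_d L, so D_c = (0.383/1.57) × 21.70 = 5.293 mg/L.
Minimum DO = C_s − D_c = 11.2 − 5.293 = 5.907 mg/L.
x_c = v t_c = 0.403 m/s × 1.023 d × 86400 s/d = 35610 m ≈ 35.6 km.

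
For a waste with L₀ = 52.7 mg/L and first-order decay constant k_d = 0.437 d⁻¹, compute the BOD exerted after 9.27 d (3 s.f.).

y ≈ 51.8 mg/L

y_t = L₀(1 − e^(−k_d t)) = 52.7 × (1 − e^(−0.437×9.27))
= 52.7 × (1 − 0.01741) = 52.7 × 0.9826 = 51.78 mg/L.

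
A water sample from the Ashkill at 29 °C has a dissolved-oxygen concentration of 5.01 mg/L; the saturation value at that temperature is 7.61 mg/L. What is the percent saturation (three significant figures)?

65.8 % saturation

% saturation = C/C_s × 100 = 5.01/7.61 × 100 = 65.8 %.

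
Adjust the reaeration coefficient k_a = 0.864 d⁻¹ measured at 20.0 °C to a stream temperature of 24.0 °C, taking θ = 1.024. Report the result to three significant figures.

k_a ≈ 0.950 d⁻¹

k_a(T₂) = k_a(T₁) · θ^(T₂−T₁) = 0.864 × 1.024^(24.0−20.0)
= 0.864 × 1.024^4.00 = 0.864 × 1.100 = 0.9500 d⁻¹.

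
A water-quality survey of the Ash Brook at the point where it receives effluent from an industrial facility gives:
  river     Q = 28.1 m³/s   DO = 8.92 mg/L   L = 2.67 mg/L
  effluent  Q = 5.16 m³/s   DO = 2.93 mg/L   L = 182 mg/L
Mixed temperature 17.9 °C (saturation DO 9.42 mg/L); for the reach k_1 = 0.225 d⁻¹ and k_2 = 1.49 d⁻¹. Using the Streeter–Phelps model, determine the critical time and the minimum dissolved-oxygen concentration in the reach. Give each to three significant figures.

Mixed DO = (28.1×8.92 + 5.16×2.93)/(28.1+5.16) = 265.8/33.26 = 7.991 mg/L.
Mixed L₀ = (28.1×2.67 + 5.16×182)/(33.26) = 1014/33.26 = 30.49 mg/L.
Initial deficit D₀ = C_s − DO₀ = 9.42 − 7.991 = 1.429 mg/L.
t_c = (1/1.265) ln[(1.49/0.225)(1 − 1.429×1.265/(0.225×30.49))] = 0.7905 × ln(4.877) = 1.253 d.
D_c = (0.225/1.49) × 30.49 × e^(−0.225×1.253) = 0.1510 × 30.49 × 0.7544 = 3.474 mg/L.
Minimum DO = 9.42 − 3.474 = 5.946 mg/L.

t_c ≈ 1.25 d; minimum DO ≈ 5.95 mg/L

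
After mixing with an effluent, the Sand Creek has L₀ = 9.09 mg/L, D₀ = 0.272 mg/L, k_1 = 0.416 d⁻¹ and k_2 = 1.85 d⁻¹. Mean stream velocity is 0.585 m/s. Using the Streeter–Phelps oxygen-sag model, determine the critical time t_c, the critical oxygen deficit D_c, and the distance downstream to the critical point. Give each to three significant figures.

At the critical point dD/dt = 0, so k_1 L₀ e^(−k_1 t) = k_2 D. Substituting D(t) from the Streeter–Phelps equation and solving for t gives
t_c = ln[(k_2/k_1)(1 − D₀(k_2−k_1)/(k_1 L₀))] / (k_2−k_1).
Here k_2−k_1 = 1.434 d⁻¹ and 1 − D₀(k_2−k_1)/(k_1 L₀) = 1 − 0.272×1.434/(0.416×9.09) = 0.8969, so
t_c = ln(4.447 × 0.8969) / 1.434 = 1.383 / 1.434 = 0.9647 d.
L(t_c) = L₀ e^(−k_1 t_c) = 9.09 × 0.6694 = 6.085 mg/L, and at the critical point k_2 D_c = k_1 L, so D_c = (0.416/1.85) × 6.085 = 1.368 mg/L.
x_c = v t_c = 0.585 m/s × 0.9647 d × 86400 s/d = 48760 m ≈ 48.8 km.

t_c ≈ 0.965 d; D_c ≈ 1.37 mg/L; x_c ≈ 48.8 km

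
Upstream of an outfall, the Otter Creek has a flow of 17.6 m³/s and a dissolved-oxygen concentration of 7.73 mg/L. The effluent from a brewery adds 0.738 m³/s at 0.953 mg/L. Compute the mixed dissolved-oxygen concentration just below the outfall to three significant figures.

Flow-weighted mixing: C = (Q_r C_r + Q_w C_w)/(Q_r + Q_w)
= (17.6×7.73 + 0.738×0.953)/(17.6 + 0.738) = 136.8/18.34 = 7.457 mg/L.

7.46 mg/L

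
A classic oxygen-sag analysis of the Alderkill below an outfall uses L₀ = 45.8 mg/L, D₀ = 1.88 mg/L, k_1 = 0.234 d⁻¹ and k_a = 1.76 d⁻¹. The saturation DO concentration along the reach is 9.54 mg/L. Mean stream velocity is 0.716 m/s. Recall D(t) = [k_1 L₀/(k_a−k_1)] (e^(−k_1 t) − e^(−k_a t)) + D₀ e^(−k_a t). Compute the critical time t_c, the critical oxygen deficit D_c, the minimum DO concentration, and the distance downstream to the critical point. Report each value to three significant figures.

With k_a/k_1 = 7.521 and 1 − D₀(k_a−k_1)/(k_1 L₀) = 0.7323,
t_c = ln(7.521 × 0.7323) / (1.76 − 0.234) = ln(5.508) / 1.526 = 1.706/1.526 = 1.118 d.
L(t_c) = L₀ e^(−k_1 t_c) = 45.8 × 0.7698 = 35.26 mg/L, and at the critical point k_a D_c = k_1 L, so D_c = (0.234/1.76) × 35.26 = 4.688 mg/L.
Minimum DO = C_s − D_c = 9.54 − 4.688 = 4.852 mg/L.
x_c = v t_c = 0.716 m/s × 1.118 d × 86400 s/d = 69170 m ≈ 69.2 km.

t_c ≈ 1.12 d; D_c ≈ 4.69 mg/L; min DO ≈ 4.85 mg/L; x_c ≈ 69.2 km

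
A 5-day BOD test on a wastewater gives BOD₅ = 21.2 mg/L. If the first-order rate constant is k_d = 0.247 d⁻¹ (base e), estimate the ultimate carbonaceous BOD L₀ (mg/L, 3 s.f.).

BOD₅ = L₀(1 − e^(−5k_d)) ⇒ L₀ = BOD₅ / (1 − e^(−5×0.247))
= 21.2 / (1 − 0.2908) = 21.2 / 0.7092 = 29.89 mg/L.

L₀ ≈ 29.9 mg/L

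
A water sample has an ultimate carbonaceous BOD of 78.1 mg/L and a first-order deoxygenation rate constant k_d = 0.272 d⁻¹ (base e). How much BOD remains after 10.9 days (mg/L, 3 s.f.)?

L_t = L₀ e^(−k_d t) = 78.1 × e^(−0.272×10.9) = 78.1 × 0.05157 = 4.028 mg/L.

L ≈ 4.03 mg/L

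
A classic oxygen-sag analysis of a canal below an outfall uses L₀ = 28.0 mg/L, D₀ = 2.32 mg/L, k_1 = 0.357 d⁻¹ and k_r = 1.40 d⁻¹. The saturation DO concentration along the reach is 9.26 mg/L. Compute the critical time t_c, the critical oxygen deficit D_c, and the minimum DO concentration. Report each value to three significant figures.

At the critical point dD/dt = 0, so k_1 L₀ e^(−k_1 t) = k_r D. Substituting D(t) from the Streeter–Phelps equation and solving for t gives
t_c = ln[(k_r/k_1)(1 − D₀(k_r−k_1)/(k_1 L₀))] / (k_r−k_1).
Here k_r−k_1 = 1.043 d⁻¹ and 1 − D₀(k_r−k_1)/(k_1 L₀) = 1 − 2.32×1.043/(0.357×28.0) = 0.7579, so
t_c = ln(3.922 × 0.7579) / 1.043 = 1.089 / 1.043 = 1.044 d.
L(t_c) = L₀ e^(−k_1 t_c) = 28.0 × 0.6888 = 19.29 mg/L, and at the critical point k_r D_c = k_1 L, so D_c = (0.357/1.40) × 19.29 = 4.918 mg/L.
Minimum DO = C_s − D_c = 9.26 − 4.918 = 4.342 mg/L.

t_c ≈ 1.04 d; D_c ≈ 4.92 mg/L; min DO ≈ 4.34 mg/L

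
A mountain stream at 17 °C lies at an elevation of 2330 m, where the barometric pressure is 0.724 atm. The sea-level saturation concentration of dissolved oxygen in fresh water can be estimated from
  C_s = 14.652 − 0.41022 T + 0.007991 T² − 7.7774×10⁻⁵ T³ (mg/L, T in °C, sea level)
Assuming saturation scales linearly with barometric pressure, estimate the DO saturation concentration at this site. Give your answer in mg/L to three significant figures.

At sea level: C_s = 14.652 − 0.41022×17 + 0.007991×17² − 7.7774×10⁻⁵×17³ = 9.606 mg/L.
Pressure correction: C_s' = 9.606 × 0.724 = 6.954 mg/L.

C_s ≈ 6.95 mg/L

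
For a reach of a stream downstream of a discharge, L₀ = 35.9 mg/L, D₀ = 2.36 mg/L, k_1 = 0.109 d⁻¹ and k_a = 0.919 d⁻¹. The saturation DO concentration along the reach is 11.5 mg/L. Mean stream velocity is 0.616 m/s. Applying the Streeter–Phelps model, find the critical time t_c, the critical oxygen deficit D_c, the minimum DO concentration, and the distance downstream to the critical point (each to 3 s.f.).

t_c ≈ 1.80 d; D_c ≈ 3.50 mg/L; min DO ≈ 8.00 mg/L; x_c ≈ 96.0 km

At the critical point dD/dt = 0, so k_1 L₀ e^(−k_1 t) = k_a D. Substituting D(t) from the Streeter–Phelps equation and solving for t gives
t_c = ln[(k_a/k_1)(1 − D₀(k_a−k_1)/(k_1 L₀))] / (k_a−k_1).
Here k_a−k_1 = 0.8100 d⁻¹ and 1 − D₀(k_a−k_1)/(k_1 L₀) = 1 − 2.36×0.8100/(0.109×35.9) = 0.5115, so
t_c = ln(8.431 × 0.5115) / 0.8100 = 1.462 / 0.8100 = 1.804 d.
L(t_c) = L₀ e^(−k_1 t_c) = 35.9 × 0.8215 = 29.49 mg/L, and at the critical point k_a D_c = k_1 L, so D_c = (0.109/0.919) × 29.49 = 3.498 mg/L.
Minimum DO = C_s − D_c = 11.5 − 3.498 = 8.002 mg/L.
x_c = v t_c = 0.616 m/s × 1.804 d × 86400 s/d = 96030 m ≈ 96.0 km.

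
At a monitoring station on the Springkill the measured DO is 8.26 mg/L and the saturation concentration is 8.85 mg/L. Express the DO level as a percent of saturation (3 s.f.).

93.3 % saturation

% saturation = C/C_s × 100 = 8.26/8.85 × 100 = 93.3 %.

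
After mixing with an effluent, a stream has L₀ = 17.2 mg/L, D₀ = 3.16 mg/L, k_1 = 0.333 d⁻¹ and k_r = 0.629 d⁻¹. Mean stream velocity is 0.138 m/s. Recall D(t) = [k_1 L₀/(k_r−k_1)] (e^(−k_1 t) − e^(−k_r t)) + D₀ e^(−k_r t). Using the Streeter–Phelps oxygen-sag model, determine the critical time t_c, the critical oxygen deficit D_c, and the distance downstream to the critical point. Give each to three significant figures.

t_c = [1/(k_r−k_1)] ln[(k_r/k_1)(1 − D₀(k_r−k_1)/(k_1 L₀))]
= [1/(0.629−0.333)] ln[(0.629/0.333)(1 − 3.16×0.2960/(0.333×17.2))]
= (1/0.2960) ln[1.889 × 0.8367] = 3.378 × ln(1.580) = 3.378 × 0.4577 = 1.546 d.
L(t_c) = L₀ e^(−k_1 t_c) = 17.2 × 0.5976 = 10.28 mg/L, and at the critical point k_r D_c = k_1 L, so D_c = (0.333/0.629) × 10.28 = 5.441 mg/L.
x_c = v t_c = 0.138 m/s × 1.546 d × 86400 s/d = 18440 m ≈ 18.4 km.

t_c ≈ 1.55 d; D_c ≈ 5.44 mg/L; x_c ≈ 18.4 km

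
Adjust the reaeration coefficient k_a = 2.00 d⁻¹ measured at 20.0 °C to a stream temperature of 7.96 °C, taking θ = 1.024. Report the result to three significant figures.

k_a ≈ 1.50 d⁻¹

k_a(T₂) = k_a(T₁) · θ^(T₂−T₁) = 2.00 × 1.024^(7.96−20.0)
= 2.00 × 1.024^-12.0 = 2.00 × 0.7516 = 1.503 d⁻¹.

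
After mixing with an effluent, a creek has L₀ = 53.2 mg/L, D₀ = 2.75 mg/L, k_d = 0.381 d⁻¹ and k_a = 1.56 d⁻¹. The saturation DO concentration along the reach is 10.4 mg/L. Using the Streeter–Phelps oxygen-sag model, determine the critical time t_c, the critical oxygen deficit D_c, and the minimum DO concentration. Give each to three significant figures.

t_c ≈ 1.05 d; D_c ≈ 8.72 mg/L; min DO ≈ 1.68 mg/L

At the critical point dD/dt = 0, so k_d L₀ e^(−k_d t) = k_a D. Substituting D(t) from the Streeter–Phelps equation and solving for t gives
t_c = ln[(k_a/k_d)(1 − D₀(k_a−k_d)/(k_d L₀))] / (k_a−k_d).
Here k_a−k_d = 1.179 d⁻¹ and 1 − D₀(k_a−k_d)/(k_d L₀) = 1 − 2.75×1.179/(0.381×53.2) = 0.8400, so
t_c = ln(4.094 × 0.8400) / 1.179 = 1.235 / 1.179 = 1.048 d.
D_c = (k_d/k_a) L₀ e^(−k_d t_c) = (0.381/1.56) × 53.2 × e^(−0.381×1.048) = 0.2442 × 53.2 × 0.6709 = 8.716 mg/L.
Minimum DO = C_s − D_c = 10.4 − 8.716 = 1.684 mg/L.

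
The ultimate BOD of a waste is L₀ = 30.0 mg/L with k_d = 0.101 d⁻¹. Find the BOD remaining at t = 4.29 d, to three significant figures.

L ≈ 19.5 mg/L

L_t = L₀ e^(−k_d t) = 30.0 × e^(−0.101×4.29) = 30.0 × 0.6484 = 19.45 mg/L.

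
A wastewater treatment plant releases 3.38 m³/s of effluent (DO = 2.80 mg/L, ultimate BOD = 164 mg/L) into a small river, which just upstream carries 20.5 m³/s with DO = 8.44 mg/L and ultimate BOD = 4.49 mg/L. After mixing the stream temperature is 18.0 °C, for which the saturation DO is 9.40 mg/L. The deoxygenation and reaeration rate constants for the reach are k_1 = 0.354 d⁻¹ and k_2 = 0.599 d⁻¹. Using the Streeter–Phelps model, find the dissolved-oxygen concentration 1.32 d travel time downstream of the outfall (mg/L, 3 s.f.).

DO ≈ 1.83 mg/L

Mixed DO = (20.5×8.44 + 3.38×2.80)/(20.5+3.38) = 182.5/23.88 = 7.642 mg/L.
Mixed L₀ = (20.5×4.49 + 3.38×164)/(23.88) = 646.4/23.88 = 27.07 mg/L.
Initial deficit D₀ = C_s − DO₀ = 9.40 − 7.642 = 1.758 mg/L.
D(1.32) = [0.354×27.07/(0.599−0.354)](e^(−0.354×1.32) − e^(−0.599×1.32)) + 1.758 e^(−0.599×1.32)
= 39.11 × (0.6267 − 0.4535) + 1.758 × 0.4535 = 7.570 mg/L.
DO = 9.40 − 7.570 = 1.830 mg/L.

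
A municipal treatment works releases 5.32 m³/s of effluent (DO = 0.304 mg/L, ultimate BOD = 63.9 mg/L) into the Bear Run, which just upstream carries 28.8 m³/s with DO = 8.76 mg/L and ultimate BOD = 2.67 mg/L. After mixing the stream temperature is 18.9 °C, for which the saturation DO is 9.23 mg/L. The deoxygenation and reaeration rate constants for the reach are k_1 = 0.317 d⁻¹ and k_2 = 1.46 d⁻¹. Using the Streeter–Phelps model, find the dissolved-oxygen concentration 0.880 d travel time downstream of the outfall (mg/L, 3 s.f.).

Mixed DO = (28.8×8.76 + 5.32×0.304)/(28.8+5.32) = 253.9/34.12 = 7.442 mg/L.
Mixed L₀ = (28.8×2.67 + 5.32×63.9)/(34.12) = 416.8/34.12 = 12.22 mg/L.
Initial deficit D₀ = C_s − DO₀ = 9.23 − 7.442 = 1.788 mg/L.
D(0.880) = [0.317×12.22/(1.46−0.317)](e^(−0.317×0.880) − e^(−1.46×0.880)) + 1.788 e^(−1.46×0.880)
= 3.388 × (0.7566 − 0.2767) + 1.788 × 0.2767 = 2.121 mg/L.
DO = 9.23 − 2.121 = 7.109 mg/L.

DO ≈ 7.11 mg/L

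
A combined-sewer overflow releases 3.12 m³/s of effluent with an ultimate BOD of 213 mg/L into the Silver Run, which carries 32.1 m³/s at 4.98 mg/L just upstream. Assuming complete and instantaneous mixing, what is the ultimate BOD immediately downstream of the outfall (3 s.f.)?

23.4 mg/L

Flow-weighted mixing: C = (Q_r C_r + Q_w C_w)/(Q_r + Q_w)
= (32.1×4.98 + 3.12×213)/(32.1 + 3.12) = 824.4/35.22 = 23.41 mg/L.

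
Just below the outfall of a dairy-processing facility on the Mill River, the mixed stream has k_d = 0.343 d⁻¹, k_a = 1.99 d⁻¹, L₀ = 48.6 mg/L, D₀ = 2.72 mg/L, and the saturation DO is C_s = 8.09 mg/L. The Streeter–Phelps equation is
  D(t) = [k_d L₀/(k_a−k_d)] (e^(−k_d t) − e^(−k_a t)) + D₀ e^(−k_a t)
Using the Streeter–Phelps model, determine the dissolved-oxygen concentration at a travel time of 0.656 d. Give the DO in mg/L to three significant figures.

k_d L₀/(k_a−k_d) = 0.343×48.6/(1.99−0.343) = 16.67/1.647 = 10.12 mg/L.
e^(−k_d t) = e^(−0.343×0.6560) = 0.7985; e^(−k_a t) = e^(−1.99×0.6560) = 0.2711.
D = 10.12 × (0.7985 − 0.2711) + 2.72 × 0.2711 = 5.339 + 0.7373 = 6.076 mg/L.
DO = C_s − D = 8.09 − 6.076 = 2.014 mg/L.

DO ≈ 2.01 mg/L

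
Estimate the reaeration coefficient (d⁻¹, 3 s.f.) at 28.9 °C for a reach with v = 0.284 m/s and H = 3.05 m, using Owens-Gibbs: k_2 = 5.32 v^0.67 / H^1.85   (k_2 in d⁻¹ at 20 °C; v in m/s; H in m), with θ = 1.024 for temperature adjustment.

k_2(20) = 5.32 × 0.284^0.67 / 3.05^1.85 = 5.32 × 0.4303 / 7.870 = 0.2909 d⁻¹.
k_2(28.9) = 0.2909 × 1.024^(28.9−20) = 0.2909 × 1.235 = 0.3592 d⁻¹.

k_2 ≈ 0.359 d⁻¹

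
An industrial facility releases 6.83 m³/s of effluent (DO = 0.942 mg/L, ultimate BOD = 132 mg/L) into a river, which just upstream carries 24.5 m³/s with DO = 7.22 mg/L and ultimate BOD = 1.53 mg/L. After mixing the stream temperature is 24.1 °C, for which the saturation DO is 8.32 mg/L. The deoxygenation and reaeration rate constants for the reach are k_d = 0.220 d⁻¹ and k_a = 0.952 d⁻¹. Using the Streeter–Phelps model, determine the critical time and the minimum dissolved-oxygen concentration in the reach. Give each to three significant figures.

Mixed DO = (24.5×7.22 + 6.83×0.942)/(24.5+6.83) = 183.3/31.33 = 5.851 mg/L.
Mixed L₀ = (24.5×1.53 + 6.83×132)/(31.33) = 939.0/31.33 = 29.97 mg/L.
Initial deficit D₀ = C_s − DO₀ = 8.32 − 5.851 = 2.469 mg/L.
t_c = (1/0.7320) ln[(0.952/0.220)(1 − 2.469×0.7320/(0.220×29.97))] = 1.366 × ln(3.141) = 1.564 d.
D_c = (0.220/0.952) × 29.97 × e^(−0.220×1.564) = 0.2311 × 29.97 × 0.7089 = 4.910 mg/L.
Minimum DO = 8.32 − 4.910 = 3.410 mg/L.

t_c ≈ 1.56 d; minimum DO ≈ 3.41 mg/L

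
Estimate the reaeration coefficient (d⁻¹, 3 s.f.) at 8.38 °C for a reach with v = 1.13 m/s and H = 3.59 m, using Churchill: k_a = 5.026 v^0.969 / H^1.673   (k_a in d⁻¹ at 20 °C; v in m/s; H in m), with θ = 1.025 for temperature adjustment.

k_a ≈ 0.500 d⁻¹

k_a(20) = 5.026 × 1.13^0.969 / 3.59^1.673 = 5.026 × 1.126 / 8.485 = 0.6668 d⁻¹.
k_a(8.38) = 0.6668 × 1.025^(8.38−20) = 0.6668 × 0.7506 = 0.5005 d⁻¹.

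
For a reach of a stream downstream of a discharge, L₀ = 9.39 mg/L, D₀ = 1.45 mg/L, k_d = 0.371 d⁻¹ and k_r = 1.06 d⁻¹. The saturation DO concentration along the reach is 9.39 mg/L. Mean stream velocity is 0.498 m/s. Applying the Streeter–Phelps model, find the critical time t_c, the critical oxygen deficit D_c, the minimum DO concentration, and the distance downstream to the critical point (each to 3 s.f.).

t_c = [1/(k_r−k_d)] ln[(k_r/k_d)(1 − D₀(k_r−k_d)/(k_d L₀))]
= [1/(1.06−0.371)] ln[(1.06/0.371)(1 − 1.45×0.6890/(0.371×9.39))]
= (1/0.6890) ln[2.857 × 0.7132] = 1.451 × ln(2.038) = 1.451 × 0.7119 = 1.033 d.
L(t_c) = L₀ e^(−k_d t_c) = 9.39 × 0.6816 = 6.400 mg/L, and at the critical point k_r D_c = k_d L, so D_c = (0.371/1.06) × 6.400 = 2.240 mg/L.
Minimum DO = C_s − D_c = 9.39 − 2.240 = 7.150 mg/L.
x_c = v t_c = 0.498 m/s × 1.033 d × 86400 s/d = 44450 m ≈ 44.5 km.

t_c ≈ 1.03 d; D_c ≈ 2.24 mg/L; min DO ≈ 7.15 mg/L; x_c ≈ 44.5 km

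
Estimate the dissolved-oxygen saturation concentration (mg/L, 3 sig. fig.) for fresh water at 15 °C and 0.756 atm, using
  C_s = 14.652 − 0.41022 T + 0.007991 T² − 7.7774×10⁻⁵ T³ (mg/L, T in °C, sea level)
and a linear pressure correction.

C_s ≈ 7.59 mg/L

At sea level: C_s = 14.652 − 0.41022×15 + 0.007991×15² − 7.7774×10⁻⁵×15³ = 10.03 mg/L.
Pressure correction: C_s' = 10.03 × 0.756 = 7.586 mg/L.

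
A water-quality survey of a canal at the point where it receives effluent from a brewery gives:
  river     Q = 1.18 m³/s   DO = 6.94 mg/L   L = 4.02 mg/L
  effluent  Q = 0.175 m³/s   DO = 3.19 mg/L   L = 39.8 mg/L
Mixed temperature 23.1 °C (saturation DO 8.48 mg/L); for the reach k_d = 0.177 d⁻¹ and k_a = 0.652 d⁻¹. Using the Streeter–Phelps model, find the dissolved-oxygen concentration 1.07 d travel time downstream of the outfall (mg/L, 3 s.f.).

DO ≈ 6.41 mg/L

Mixed DO = (1.18×6.94 + 0.175×3.19)/(1.18+0.175) = 8.747/1.355 = 6.456 mg/L.
Mixed L₀ = (1.18×4.02 + 0.175×39.8)/(1.355) = 11.71/1.355 = 8.641 mg/L.
Initial deficit D₀ = C_s − DO₀ = 8.48 − 6.456 = 2.024 mg/L.
D(1.07) = [0.177×8.641/(0.652−0.177)](e^(−0.177×1.07) − e^(−0.652×1.07)) + 2.024 e^(−0.652×1.07)
= 3.220 × (0.8275 − 0.4978) + 2.024 × 0.4978 = 2.069 mg/L.
DO = 8.48 − 2.069 = 6.411 mg/L.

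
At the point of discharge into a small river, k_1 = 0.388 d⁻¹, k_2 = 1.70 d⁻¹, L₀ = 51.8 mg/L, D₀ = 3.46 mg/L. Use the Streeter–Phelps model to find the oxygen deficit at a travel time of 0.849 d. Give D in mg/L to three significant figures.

k_1 L₀/(k_2−k_1) = 0.388×51.8/(1.70−0.388) = 20.10/1.312 = 15.32 mg/L.
e^(−k_1 t) = e^(−0.388×0.8490) = 0.7193; e^(−k_2 t) = e^(−1.70×0.8490) = 0.2361.
D = 15.32 × (0.7193 − 0.2361) + 3.46 × 0.2361 = 7.402 + 0.8171 = 8.219 mg/L.

D ≈ 8.22 mg/L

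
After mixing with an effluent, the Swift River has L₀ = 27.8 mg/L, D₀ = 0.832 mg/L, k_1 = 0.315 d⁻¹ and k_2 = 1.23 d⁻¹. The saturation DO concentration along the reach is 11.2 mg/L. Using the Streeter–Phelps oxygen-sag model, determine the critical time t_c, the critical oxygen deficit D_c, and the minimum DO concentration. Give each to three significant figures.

With k_2/k_1 = 3.905 and 1 − D₀(k_2−k_1)/(k_1 L₀) = 0.9131,
t_c = ln(3.905 × 0.9131) / (1.23 − 0.315) = ln(3.565) / 0.9150 = 1.271/0.9150 = 1.389 d.
D_c = (k_1/k_2) L₀ e^(−k_1 t_c) = (0.315/1.23) × 27.8 × e^(−0.315×1.389) = 0.2561 × 27.8 × 0.6456 = 4.596 mg/L.
Minimum DO = C_s − D_c = 11.2 − 4.596 = 6.604 mg/L.

t_c ≈ 1.39 d; D_c ≈ 4.60 mg/L; min DO ≈ 6.60 mg/L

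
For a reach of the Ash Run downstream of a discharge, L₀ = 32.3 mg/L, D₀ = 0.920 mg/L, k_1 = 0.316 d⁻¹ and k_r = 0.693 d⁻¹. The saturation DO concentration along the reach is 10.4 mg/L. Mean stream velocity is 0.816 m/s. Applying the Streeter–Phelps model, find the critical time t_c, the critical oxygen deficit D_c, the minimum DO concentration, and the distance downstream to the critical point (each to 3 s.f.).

t_c ≈ 1.99 d; D_c ≈ 7.85 mg/L; min DO ≈ 2.55 mg/L; x_c ≈ 140 km

At the critical point dD/dt = 0, so k_1 L₀ e^(−k_1 t) = k_r D. Substituting D(t) from the Streeter–Phelps equation and solving for t gives
t_c = ln[(k_r/k_1)(1 − D₀(k_r−k_1)/(k_1 L₀))] / (k_r−k_1).
Here k_r−k_1 = 0.3770 d⁻¹ and 1 − D₀(k_r−k_1)/(k_1 L₀) = 1 − 0.920×0.3770/(0.316×32.3) = 0.9660, so
t_c = ln(2.193 × 0.9660) / 0.3770 = 0.7507 / 0.3770 = 1.991 d.
D_c = (k_1/k_r) L₀ e^(−k_1 t_c) = (0.316/0.693) × 32.3 × e^(−0.316×1.991) = 0.4560 × 32.3 × 0.5330 = 7.850 mg/L.
Minimum DO = C_s − D_c = 10.4 − 7.850 = 2.550 mg/L.
x_c = v t_c = 0.816 m/s × 1.991 d × 86400 s/d = 140400 m ≈ 140 km.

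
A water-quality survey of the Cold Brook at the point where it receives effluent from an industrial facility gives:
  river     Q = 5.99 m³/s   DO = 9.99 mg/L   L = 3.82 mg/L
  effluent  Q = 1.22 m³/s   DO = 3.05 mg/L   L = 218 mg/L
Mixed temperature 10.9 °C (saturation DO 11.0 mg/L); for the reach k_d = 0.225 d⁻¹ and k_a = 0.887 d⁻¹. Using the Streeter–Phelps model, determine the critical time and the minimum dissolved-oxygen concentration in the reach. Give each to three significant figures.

t_c ≈ 1.81 d; minimum DO ≈ 4.23 mg/L

Mixed DO = (5.99×9.99 + 1.22×3.05)/(5.99+1.22) = 63.56/7.210 = 8.816 mg/L.
Mixed L₀ = (5.99×3.82 + 1.22×218)/(7.210) = 288.8/7.210 = 40.06 mg/L.
Initial deficit D₀ = C_s − DO₀ = 11.0 − 8.816 = 2.184 mg/L.
t_c = (1/0.6620) ln[(0.887/0.225)(1 − 2.184×0.6620/(0.225×40.06))] = 1.511 × ln(3.310) = 1.808 d.
D_c = (0.225/0.887) × 40.06 × e^(−0.225×1.808) = 0.2537 × 40.06 × 0.6658 = 6.766 mg/L.
Minimum DO = 11.0 − 6.766 = 4.234 mg/L.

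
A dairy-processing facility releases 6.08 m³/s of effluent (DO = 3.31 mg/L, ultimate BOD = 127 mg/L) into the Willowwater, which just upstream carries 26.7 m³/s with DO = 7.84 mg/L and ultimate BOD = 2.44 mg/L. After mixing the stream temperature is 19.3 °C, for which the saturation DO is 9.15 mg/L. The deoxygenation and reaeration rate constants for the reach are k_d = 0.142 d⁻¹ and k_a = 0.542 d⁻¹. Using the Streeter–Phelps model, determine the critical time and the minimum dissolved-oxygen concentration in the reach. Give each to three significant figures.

t_c ≈ 2.67 d; minimum DO ≈ 4.57 mg/L

Mixed DO = (26.7×7.84 + 6.08×3.31)/(26.7+6.08) = 229.5/32.78 = 7.000 mg/L.
Mixed L₀ = (26.7×2.44 + 6.08×127)/(32.78) = 837.3/32.78 = 25.54 mg/L.
Initial deficit D₀ = C_s − DO₀ = 9.15 − 7.000 = 2.150 mg/L.
t_c = (1/0.4000) ln[(0.542/0.142)(1 − 2.150×0.4000/(0.142×25.54))] = 2.500 × ln(2.912) = 2.672 d.
D_c = (0.142/0.542) × 25.54 × e^(−0.142×2.672) = 0.2620 × 25.54 × 0.6843 = 4.579 mg/L.
Minimum DO = 9.15 − 4.579 = 4.571 mg/L.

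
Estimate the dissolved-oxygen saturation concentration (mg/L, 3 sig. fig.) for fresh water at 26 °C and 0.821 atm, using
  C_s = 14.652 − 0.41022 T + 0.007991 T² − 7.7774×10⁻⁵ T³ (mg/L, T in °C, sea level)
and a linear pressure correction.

At sea level: C_s = 14.652 − 0.41022×26 + 0.007991×26² − 7.7774×10⁻⁵×26³ = 8.021 mg/L.
Pressure correction: C_s' = 8.021 × 0.821 = 6.585 mg/L.

C_s ≈ 6.59 mg/L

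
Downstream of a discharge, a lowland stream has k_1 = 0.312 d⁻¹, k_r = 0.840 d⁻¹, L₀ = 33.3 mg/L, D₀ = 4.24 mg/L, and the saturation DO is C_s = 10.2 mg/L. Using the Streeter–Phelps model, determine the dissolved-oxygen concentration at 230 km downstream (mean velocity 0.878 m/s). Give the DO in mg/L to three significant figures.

Travel time t = x/v = 230 km / (0.878 m/s) = 230000 m / 0.878 m/s = 262000 s = 3.032 d.
k_1 L₀/(k_r−k_1) = 0.312×33.3/(0.840−0.312) = 10.39/0.5280 = 19.68 mg/L.
e^(−k_1 t) = e^(−0.312×3.032) = 0.3883; e^(−k_r t) = e^(−0.840×3.032) = 0.07833.
D = 19.68 × (0.3883 − 0.07833) + 4.24 × 0.07833 = 6.099 + 0.3321 = 6.432 mg/L.
DO = C_s − D = 10.2 − 6.432 = 3.768 mg/L.

DO ≈ 3.77 mg/L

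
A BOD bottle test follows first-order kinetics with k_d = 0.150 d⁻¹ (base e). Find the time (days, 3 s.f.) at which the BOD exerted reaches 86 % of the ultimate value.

t ≈ 13.1 d

y/L₀ = 1 − e^(−k_d t) = 0.86 ⇒ e^(−k_d t) = 0.140
t = −ln(0.140) / 0.150 = 1.966 / 0.150 = 13.11 d.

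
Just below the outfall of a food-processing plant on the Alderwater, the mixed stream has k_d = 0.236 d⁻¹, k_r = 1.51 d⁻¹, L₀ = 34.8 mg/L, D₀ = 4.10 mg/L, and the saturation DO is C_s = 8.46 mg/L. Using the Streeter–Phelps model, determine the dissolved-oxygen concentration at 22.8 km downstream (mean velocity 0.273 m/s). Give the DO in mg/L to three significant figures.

Travel time t = x/v = 22.8 km / (0.273 m/s) = 22800 m / 0.273 m/s = 83520 s = 0.9666 d.
k_d L₀/(k_r−k_d) = 0.236×34.8/(1.51−0.236) = 8.213/1.274 = 6.446 mg/L.
e^(−k_d t) = e^(−0.236×0.9666) = 0.7960; e^(−k_r t) = e^(−1.51×0.9666) = 0.2323.
D = 6.446 × (0.7960 − 0.2323) + 4.10 × 0.2323 = 3.634 + 0.9525 = 4.586 mg/L.
DO = C_s − D = 8.46 − 4.586 = 3.874 mg/L.

DO ≈ 3.87 mg/L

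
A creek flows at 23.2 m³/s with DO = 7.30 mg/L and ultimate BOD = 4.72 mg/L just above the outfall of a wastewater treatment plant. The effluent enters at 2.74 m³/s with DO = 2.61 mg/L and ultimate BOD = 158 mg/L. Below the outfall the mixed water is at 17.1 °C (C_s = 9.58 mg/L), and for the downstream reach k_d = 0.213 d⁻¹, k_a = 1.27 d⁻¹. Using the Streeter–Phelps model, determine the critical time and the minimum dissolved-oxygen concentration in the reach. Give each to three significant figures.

Mixed DO = (23.2×7.30 + 2.74×2.61)/(23.2+2.74) = 176.5/25.94 = 6.805 mg/L.
Mixed L₀ = (23.2×4.72 + 2.74×158)/(25.94) = 542.4/25.94 = 20.91 mg/L.
Initial deficit D₀ = C_s − DO₀ = 9.58 − 6.805 = 2.775 mg/L.
t_c = (1/1.057) ln[(1.27/0.213)(1 − 2.775×1.057/(0.213×20.91))] = 0.9461 × ln(2.035) = 0.6723 d.
D_c = (0.213/1.27) × 20.91 × e^(−0.213×0.6723) = 0.1677 × 20.91 × 0.8666 = 3.039 mg/L.
Minimum DO = 9.58 − 3.039 = 6.541 mg/L.

t_c ≈ 0.672 d; minimum DO ≈ 6.54 mg/L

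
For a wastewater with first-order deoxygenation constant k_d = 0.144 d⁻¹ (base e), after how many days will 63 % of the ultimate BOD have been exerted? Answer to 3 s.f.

t ≈ 6.90 d

y/L₀ = 1 − e^(−k_d t) = 0.63 ⇒ e^(−k_d t) = 0.370
t = −ln(0.370) / 0.144 = 0.9943 / 0.144 = 6.905 d.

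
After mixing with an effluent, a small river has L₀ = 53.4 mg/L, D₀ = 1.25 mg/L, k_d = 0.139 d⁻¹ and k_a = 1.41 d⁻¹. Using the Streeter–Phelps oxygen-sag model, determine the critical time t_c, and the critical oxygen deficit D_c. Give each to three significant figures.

With k_a/k_d = 10.14 and 1 − D₀(k_a−k_d)/(k_d L₀) = 0.7860,
t_c = ln(10.14 × 0.7860) / (1.41 − 0.139) = ln(7.973) / 1.271 = 2.076/1.271 = 1.633 d.
L(t_c) = L₀ e^(−k_d t_c) = 53.4 × 0.7969 = 42.55 mg/L, and at the critical point k_a D_c = k_d L, so D_c = (0.139/1.41) × 42.55 = 4.195 mg/L.

t_c ≈ 1.63 d; D_c ≈ 4.20 mg/L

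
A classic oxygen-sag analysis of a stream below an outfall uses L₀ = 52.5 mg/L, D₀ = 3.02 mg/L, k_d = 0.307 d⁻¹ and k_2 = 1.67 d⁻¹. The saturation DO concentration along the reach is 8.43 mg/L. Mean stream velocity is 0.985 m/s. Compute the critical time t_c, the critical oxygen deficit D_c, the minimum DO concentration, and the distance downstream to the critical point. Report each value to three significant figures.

t_c ≈ 1.03 d; D_c ≈ 7.04 mg/L; min DO ≈ 1.39 mg/L; x_c ≈ 87.3 km

At the critical point dD/dt = 0, so k_d L₀ e^(−k_d t) = k_2 D. Substituting D(t) from the Streeter–Phelps equation and solving for t gives
t_c = ln[(k_2/k_d)(1 − D₀(k_2−k_d)/(k_d L₀))] / (k_2−k_d).
Here k_2−k_d = 1.363 d⁻¹ and 1 − D₀(k_2−k_d)/(k_d L₀) = 1 − 3.02×1.363/(0.307×52.5) = 0.7446, so
t_c = ln(5.440 × 0.7446) / 1.363 = 1.399 / 1.363 = 1.026 d.
L(t_c) = L₀ e^(−k_d t_c) = 52.5 × 0.7297 = 38.31 mg/L, and at the critical point k_2 D_c = k_d L, so D_c = (0.307/1.67) × 38.31 = 7.043 mg/L.
Minimum DO = C_s − D_c = 8.43 − 7.043 = 1.387 mg/L.
x_c = v t_c = 0.985 m/s × 1.026 d × 86400 s/d = 87340 m ≈ 87.3 km.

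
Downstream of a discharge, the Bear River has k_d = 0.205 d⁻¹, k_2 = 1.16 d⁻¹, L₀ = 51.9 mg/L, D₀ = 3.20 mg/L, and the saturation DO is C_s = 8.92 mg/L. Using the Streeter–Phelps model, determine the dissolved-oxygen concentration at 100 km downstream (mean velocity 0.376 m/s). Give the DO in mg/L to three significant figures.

DO ≈ 3.22 mg/L

Travel time t = x/v = 100 km / (0.376 m/s) = 100000 m / 0.376 m/s = 266000 s = 3.078 d.
k_d L₀/(k_2−k_d) = 0.205×51.9/(1.16−0.205) = 10.64/0.9550 = 11.14 mg/L.
e^(−k_d t) = e^(−0.205×3.078) = 0.5320; e^(−k_2 t) = e^(−1.16×3.078) = 0.02814.
D = 11.14 × (0.5320 − 0.02814) + 3.20 × 0.02814 = 5.614 + 0.09003 = 5.704 mg/L.
DO = C_s − D = 8.92 − 5.704 = 3.216 mg/L.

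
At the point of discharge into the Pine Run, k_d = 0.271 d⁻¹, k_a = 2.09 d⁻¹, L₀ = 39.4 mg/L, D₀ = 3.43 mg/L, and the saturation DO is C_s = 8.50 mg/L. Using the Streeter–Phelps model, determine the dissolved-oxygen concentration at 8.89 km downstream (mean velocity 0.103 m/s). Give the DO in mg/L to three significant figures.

Travel time t = x/v = 8.89 km / (0.103 m/s) = 8890 m / 0.103 m/s = 86310 s = 0.9990 d.
k_d L₀/(k_a−k_d) = 0.271×39.4/(2.09−0.271) = 10.68/1.819 = 5.870 mg/L.
e^(−k_d t) = e^(−0.271×0.9990) = 0.7628; e^(−k_a t) = e^(−2.09×0.9990) = 0.1240.
D = 5.870 × (0.7628 − 0.1240) + 3.43 × 0.1240 = 3.750 + 0.4252 = 4.175 mg/L.
DO = C_s − D = 8.50 − 4.175 = 4.325 mg/L.

DO ≈ 4.32 mg/L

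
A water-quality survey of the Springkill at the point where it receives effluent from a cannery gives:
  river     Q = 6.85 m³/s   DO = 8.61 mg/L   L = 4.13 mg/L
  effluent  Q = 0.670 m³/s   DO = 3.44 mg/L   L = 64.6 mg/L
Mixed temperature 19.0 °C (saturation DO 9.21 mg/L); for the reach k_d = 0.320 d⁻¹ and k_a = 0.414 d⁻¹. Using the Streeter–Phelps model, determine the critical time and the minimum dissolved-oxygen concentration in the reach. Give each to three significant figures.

t_c ≈ 2.39 d; minimum DO ≈ 5.78 mg/L

Mixed DO = (6.85×8.61 + 0.670×3.44)/(6.85+0.670) = 61.28/7.520 = 8.149 mg/L.
Mixed L₀ = (6.85×4.13 + 0.670×64.6)/(7.520) = 71.57/7.520 = 9.518 mg/L.
Initial deficit D₀ = C_s − DO₀ = 9.21 − 8.149 = 1.061 mg/L.
t_c = (1/0.09400) ln[(0.414/0.320)(1 − 1.061×0.09400/(0.320×9.518))] = 10.64 × ln(1.251) = 2.386 d.
D_c = (0.320/0.414) × 9.518 × e^(−0.320×2.386) = 0.7729 × 9.518 × 0.4661 = 3.429 mg/L.
Minimum DO = 9.21 − 3.429 = 5.781 mg/L.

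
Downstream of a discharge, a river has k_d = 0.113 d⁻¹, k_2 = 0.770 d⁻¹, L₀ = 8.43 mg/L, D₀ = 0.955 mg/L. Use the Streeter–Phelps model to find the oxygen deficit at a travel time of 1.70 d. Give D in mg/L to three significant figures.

D ≈ 1.06 mg/L

k_d L₀/(k_2−k_d) = 0.113×8.43/(0.770−0.113) = 0.9526/0.6570 = 1.450 mg/L.
e^(−k_d t) = e^(−0.113×1.700) = 0.8252; e^(−k_2 t) = e^(−0.770×1.700) = 0.2701.
D = 1.450 × (0.8252 − 0.2701) + 0.955 × 0.2701 = 0.8049 + 0.2579 = 1.063 mg/L.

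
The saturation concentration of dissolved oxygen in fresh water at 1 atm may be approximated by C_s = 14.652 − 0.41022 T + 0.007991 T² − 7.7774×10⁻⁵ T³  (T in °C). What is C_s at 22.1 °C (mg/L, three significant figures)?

C_s = 14.652 − 0.41022×22.1 + 0.007991×22.1² − 7.7774×10⁻⁵×22.1³ = 8.650 mg/L.

C_s ≈ 8.65 mg/L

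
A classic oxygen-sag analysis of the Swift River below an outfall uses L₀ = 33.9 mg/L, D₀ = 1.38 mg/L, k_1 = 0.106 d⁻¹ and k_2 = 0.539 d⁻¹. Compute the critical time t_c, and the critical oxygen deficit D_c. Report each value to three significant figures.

With k_2/k_1 = 5.085 and 1 − D₀(k_2−k_1)/(k_1 L₀) = 0.8337,
t_c = ln(5.085 × 0.8337) / (0.539 − 0.106) = ln(4.239) / 0.4330 = 1.444/0.4330 = 3.336 d.
D_c = (k_1/k_2) L₀ e^(−k_1 t_c) = (0.106/0.539) × 33.9 × e^(−0.106×3.336) = 0.1967 × 33.9 × 0.7022 = 4.681 mg/L.

t_c ≈ 3.34 d; D_c ≈ 4.68 mg/L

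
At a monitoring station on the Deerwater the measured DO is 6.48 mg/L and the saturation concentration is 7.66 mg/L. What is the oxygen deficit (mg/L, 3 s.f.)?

D = C_s − C = 7.66 − 6.48 = 1.18 mg/L.

D ≈ 1.18 mg/L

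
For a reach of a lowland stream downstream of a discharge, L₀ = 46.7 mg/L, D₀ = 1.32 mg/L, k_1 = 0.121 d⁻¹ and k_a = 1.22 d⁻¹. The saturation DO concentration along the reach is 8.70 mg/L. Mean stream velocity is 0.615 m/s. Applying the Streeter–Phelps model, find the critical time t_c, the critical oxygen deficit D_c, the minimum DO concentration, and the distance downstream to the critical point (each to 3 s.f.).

With k_a/k_1 = 10.08 and 1 − D₀(k_a−k_1)/(k_1 L₀) = 0.7433,
t_c = ln(10.08 × 0.7433) / (1.22 − 0.121) = ln(7.494) / 1.099 = 2.014/1.099 = 1.833 d.
D_c = (k_1/k_a) L₀ e^(−k_1 t_c) = (0.121/1.22) × 46.7 × e^(−0.121×1.833) = 0.09918 × 46.7 × 0.8011 = 3.711 mg/L.
Minimum DO = C_s − D_c = 8.70 − 3.711 = 4.989 mg/L.
x_c = v t_c = 0.615 m/s × 1.833 d × 86400 s/d = 97380 m ≈ 97.4 km.

t_c ≈ 1.83 d; D_c ≈ 3.71 mg/L; min DO ≈ 4.99 mg/L; x_c ≈ 97.4 km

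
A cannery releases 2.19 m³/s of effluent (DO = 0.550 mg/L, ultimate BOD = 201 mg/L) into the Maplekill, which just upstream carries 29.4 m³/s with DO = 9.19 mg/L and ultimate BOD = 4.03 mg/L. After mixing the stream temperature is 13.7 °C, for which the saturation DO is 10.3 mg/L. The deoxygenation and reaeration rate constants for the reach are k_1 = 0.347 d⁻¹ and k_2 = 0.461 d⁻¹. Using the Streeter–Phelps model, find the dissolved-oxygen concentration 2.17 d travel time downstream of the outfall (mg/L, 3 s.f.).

DO ≈ 4.12 mg/L

Mixed DO = (29.4×9.19 + 2.19×0.550)/(29.4+2.19) = 271.4/31.59 = 8.591 mg/L.
Mixed L₀ = (29.4×4.03 + 2.19×201)/(31.59) = 558.7/31.59 = 17.69 mg/L.
Initial deficit D₀ = C_s − DO₀ = 10.3 − 8.591 = 1.709 mg/L.
D(2.17) = [0.347×17.69/(0.461−0.347)](e^(−0.347×2.17) − e^(−0.461×2.17)) + 1.709 e^(−0.461×2.17)
= 53.83 × (0.4710 − 0.3677) + 1.709 × 0.3677 = 6.185 mg/L.
DO = 10.3 − 6.185 = 4.115 mg/L.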